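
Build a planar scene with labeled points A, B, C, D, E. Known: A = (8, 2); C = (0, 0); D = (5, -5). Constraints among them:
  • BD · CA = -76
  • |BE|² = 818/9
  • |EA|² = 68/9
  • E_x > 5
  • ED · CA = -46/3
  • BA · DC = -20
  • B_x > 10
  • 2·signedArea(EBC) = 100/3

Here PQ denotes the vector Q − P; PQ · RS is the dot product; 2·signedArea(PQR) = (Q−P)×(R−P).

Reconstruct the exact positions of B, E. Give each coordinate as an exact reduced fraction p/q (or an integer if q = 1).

1. B_x = 11  [BA · DC = -20 ∩ BD · CA = -76]
2. B_y = 9  [BA · DC = -20 ∩ BD · CA = -76]
   → B = (11, 9)
3. E_x = 16/3  [ED · CA = -46/3 ∩ 2·signedArea(EBC) = 100/3]
4. E_y = 4/3  [ED · CA = -46/3 ∩ 2·signedArea(EBC) = 100/3]
   → E = (16/3, 4/3)

B = (11, 9)
E = (16/3, 4/3)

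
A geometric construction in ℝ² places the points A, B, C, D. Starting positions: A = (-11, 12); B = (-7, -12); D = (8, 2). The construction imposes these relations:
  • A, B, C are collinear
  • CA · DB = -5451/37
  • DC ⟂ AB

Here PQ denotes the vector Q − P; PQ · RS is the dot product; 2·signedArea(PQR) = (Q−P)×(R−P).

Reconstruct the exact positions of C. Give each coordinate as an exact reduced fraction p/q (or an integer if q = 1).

1. C_x = -328/37  [A, B, C are collinear ∩ DC ⟂ AB]
2. C_y = -30/37  [A, B, C are collinear ∩ DC ⟂ AB]
   → C = (-328/37, -30/37)

C = (-328/37, -30/37)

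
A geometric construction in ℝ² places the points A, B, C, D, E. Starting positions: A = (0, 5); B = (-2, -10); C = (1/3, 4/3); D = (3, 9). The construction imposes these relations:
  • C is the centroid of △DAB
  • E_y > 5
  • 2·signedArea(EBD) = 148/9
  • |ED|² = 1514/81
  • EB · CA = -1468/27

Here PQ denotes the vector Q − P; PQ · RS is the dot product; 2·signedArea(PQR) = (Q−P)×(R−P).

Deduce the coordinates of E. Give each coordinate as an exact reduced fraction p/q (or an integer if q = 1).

1. E_x = 10/9  [2·signedArea(EBD) = 148/9 ∩ EB · CA = -1468/27]
2. E_y = 46/9  [2·signedArea(EBD) = 148/9 ∩ EB · CA = -1468/27]
   → E = (10/9, 46/9)

E = (10/9, 46/9)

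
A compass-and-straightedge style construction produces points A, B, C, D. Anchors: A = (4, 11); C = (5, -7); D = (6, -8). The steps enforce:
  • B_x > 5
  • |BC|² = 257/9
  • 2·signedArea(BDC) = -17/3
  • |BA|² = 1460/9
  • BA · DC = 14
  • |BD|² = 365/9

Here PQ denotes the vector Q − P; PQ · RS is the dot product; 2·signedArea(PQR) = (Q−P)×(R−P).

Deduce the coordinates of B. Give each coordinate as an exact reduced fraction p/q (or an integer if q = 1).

B = (16/3, -5/3)

1. B_x = 16/3  [2·signedArea(BDC) = -17/3 ∩ BA · DC = 14]
2. B_y = -5/3  [2·signedArea(BDC) = -17/3 ∩ BA · DC = 14]
   → B = (16/3, -5/3)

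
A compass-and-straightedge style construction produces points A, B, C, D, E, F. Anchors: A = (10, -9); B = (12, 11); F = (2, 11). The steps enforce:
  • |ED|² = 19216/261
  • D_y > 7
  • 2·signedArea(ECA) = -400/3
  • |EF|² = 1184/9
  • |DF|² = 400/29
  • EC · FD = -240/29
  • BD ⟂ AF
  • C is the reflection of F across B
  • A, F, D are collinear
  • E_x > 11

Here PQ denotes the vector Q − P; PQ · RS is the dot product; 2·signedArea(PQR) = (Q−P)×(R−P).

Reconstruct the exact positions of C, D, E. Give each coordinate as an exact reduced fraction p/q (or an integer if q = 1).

C = (22, 11)
D = (98/29, 219/29)
E = (34/3, 13/3)

1. C_x = 22  [C is the reflection of F across B]
2. C_y = 11  [C is the reflection of F across B]
   → C = (22, 11)
3. D_x = 98/29  [A, F, D are collinear ∩ BD ⟂ AF]
4. D_y = 219/29  [A, F, D are collinear ∩ BD ⟂ AF]
   → D = (98/29, 219/29)
5. E_x = 34/3  [2·signedArea(ECA) = -400/3 ∩ EC · FD = -240/29]
6. E_y = 13/3  [2·signedArea(ECA) = -400/3 ∩ EC · FD = -240/29]
   → E = (34/3, 13/3)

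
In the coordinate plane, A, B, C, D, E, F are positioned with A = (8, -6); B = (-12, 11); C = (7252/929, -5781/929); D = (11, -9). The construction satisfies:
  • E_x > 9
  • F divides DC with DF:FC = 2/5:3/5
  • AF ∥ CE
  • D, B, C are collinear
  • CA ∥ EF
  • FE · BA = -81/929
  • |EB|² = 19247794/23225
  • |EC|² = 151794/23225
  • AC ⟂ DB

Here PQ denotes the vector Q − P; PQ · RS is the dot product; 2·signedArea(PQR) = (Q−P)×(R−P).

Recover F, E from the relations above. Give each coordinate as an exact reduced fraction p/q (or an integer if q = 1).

E = (44261/4645, -7536/929)
F = (45161/4645, -7329/929)

1. F_x = 45161/4645  [F divides DC with DF:FC = 2/5:3/5]
2. F_y = -7329/929  [F divides DC with DF:FC = 2/5:3/5]
   → F = (45161/4645, -7329/929)
3. E_x = 44261/4645  [CA ∥ EF ∩ AF ∥ CE]
4. E_y = -7536/929  [CA ∥ EF ∩ AF ∥ CE]
   → E = (44261/4645, -7536/929)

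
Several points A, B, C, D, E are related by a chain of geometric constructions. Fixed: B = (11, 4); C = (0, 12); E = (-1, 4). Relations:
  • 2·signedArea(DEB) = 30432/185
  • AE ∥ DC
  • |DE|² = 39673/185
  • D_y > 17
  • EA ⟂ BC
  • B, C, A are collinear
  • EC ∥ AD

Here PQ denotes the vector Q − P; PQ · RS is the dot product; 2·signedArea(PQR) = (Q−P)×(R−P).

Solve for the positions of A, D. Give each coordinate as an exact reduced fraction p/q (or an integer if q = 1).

A = (583/185, 1796/185)
D = (768/185, 3276/185)

1. A_x = 583/185  [B, C, A are collinear ∩ EA ⟂ BC]
2. A_y = 1796/185  [B, C, A are collinear ∩ EA ⟂ BC]
   → A = (583/185, 1796/185)
3. D_x = 768/185  [AE ∥ DC ∩ EC ∥ AD]
4. D_y = 3276/185  [AE ∥ DC ∩ EC ∥ AD]
   → D = (768/185, 3276/185)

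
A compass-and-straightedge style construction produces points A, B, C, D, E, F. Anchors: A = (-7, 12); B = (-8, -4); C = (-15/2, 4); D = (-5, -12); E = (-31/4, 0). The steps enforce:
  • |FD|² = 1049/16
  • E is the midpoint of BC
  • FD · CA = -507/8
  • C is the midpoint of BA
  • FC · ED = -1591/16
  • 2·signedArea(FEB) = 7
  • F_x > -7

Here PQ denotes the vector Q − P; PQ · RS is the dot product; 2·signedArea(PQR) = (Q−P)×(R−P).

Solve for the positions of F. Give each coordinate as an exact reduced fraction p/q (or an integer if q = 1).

1. F_x = -25/4  [FC · ED = -1591/16 ∩ FD · CA = -507/8]
2. F_y = -4  [FC · ED = -1591/16 ∩ FD · CA = -507/8]
   → F = (-25/4, -4)

F = (-25/4, -4)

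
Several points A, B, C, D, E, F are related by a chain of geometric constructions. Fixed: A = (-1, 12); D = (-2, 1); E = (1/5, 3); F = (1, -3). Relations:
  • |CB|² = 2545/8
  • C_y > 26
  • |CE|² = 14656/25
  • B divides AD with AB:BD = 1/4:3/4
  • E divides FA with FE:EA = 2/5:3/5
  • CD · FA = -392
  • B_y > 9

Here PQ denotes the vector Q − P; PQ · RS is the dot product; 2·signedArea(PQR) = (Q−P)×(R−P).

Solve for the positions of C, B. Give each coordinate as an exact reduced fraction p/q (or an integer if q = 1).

B = (-5/4, 37/4)
C = (-3, 27)

1. C_x = -3  [line 2·x + -15·y + 411 = 0 ∩ |CE|² = 14656/25]
2. C_y = 27  [line 2·x + -15·y + 411 = 0 ∩ |CE|² = 14656/25]
   → C = (-3, 27)
3. B_x = -5/4  [B divides AD with AB:BD = 1/4:3/4]
4. B_y = 37/4  [B divides AD with AB:BD = 1/4:3/4]
   → B = (-5/4, 37/4)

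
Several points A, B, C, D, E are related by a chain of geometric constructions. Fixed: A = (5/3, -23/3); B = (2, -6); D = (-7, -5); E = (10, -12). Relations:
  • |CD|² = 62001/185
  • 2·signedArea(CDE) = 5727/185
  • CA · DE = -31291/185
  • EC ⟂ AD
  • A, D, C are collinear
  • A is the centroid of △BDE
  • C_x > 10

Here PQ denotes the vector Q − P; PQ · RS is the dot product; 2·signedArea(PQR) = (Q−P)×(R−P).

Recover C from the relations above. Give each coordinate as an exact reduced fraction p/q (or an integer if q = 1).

1. C_x = 1942/185  [A, D, C are collinear ∩ EC ⟂ AD]
2. C_y = -1921/185  [A, D, C are collinear ∩ EC ⟂ AD]
   → C = (1942/185, -1921/185)

C = (1942/185, -1921/185)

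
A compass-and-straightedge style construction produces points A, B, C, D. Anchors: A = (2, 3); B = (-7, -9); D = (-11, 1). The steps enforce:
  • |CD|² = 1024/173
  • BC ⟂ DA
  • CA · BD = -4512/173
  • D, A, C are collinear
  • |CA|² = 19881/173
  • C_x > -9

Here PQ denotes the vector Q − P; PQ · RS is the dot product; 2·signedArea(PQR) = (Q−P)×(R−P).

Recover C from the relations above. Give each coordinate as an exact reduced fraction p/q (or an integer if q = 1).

1. C_x = -1487/173  [D, A, C are collinear ∩ BC ⟂ DA]
2. C_y = 237/173  [D, A, C are collinear ∩ BC ⟂ DA]
   → C = (-1487/173, 237/173)

C = (-1487/173, 237/173)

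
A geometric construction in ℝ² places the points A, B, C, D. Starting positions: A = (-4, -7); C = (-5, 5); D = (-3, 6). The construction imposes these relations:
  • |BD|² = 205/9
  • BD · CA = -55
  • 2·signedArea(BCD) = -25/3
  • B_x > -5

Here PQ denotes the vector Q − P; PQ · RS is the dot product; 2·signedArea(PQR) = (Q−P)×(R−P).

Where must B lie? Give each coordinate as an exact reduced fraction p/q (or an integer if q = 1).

1. B_x = -4  [BD · CA = -55 ∩ 2·signedArea(BCD) = -25/3]
2. B_y = 4/3  [BD · CA = -55 ∩ 2·signedArea(BCD) = -25/3]
   → B = (-4, 4/3)

B = (-4, 4/3)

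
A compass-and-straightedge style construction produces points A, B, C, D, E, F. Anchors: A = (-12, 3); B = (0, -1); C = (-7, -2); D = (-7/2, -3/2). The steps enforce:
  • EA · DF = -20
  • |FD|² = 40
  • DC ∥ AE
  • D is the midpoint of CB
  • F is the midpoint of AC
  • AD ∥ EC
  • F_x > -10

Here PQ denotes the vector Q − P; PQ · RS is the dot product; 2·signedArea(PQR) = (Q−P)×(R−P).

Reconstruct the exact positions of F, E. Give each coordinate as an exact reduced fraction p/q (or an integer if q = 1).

E = (-31/2, 5/2)
F = (-19/2, 1/2)

1. F_x = -19/2  [F is the midpoint of AC]
2. F_y = 1/2  [F is the midpoint of AC]
   → F = (-19/2, 1/2)
3. E_x = -31/2  [AD ∥ EC ∩ DC ∥ AE]
4. E_y = 5/2  [AD ∥ EC ∩ DC ∥ AE]
   → E = (-31/2, 5/2)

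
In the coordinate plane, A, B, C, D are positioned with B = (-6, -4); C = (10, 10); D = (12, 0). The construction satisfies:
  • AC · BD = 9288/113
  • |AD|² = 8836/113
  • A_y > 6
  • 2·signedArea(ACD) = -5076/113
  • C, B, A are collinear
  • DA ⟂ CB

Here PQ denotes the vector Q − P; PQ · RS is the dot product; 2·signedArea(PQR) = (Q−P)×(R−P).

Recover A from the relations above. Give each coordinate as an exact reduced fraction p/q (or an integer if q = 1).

A = (698/113, 752/113)

1. A_x = 698/113  [C, B, A are collinear ∩ DA ⟂ CB]
2. A_y = 752/113  [C, B, A are collinear ∩ DA ⟂ CB]
   → A = (698/113, 752/113)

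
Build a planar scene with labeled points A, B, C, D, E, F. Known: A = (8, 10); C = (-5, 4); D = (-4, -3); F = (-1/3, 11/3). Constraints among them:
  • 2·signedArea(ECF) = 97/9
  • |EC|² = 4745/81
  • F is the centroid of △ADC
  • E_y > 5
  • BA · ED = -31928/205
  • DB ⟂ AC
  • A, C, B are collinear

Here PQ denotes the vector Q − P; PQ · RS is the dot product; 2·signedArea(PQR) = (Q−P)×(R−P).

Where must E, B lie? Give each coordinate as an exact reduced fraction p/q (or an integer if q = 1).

1. B_x = -1402/205  [A, C, B are collinear ∩ DB ⟂ AC]
2. B_y = 646/205  [A, C, B are collinear ∩ DB ⟂ AC]
   → B = (-1402/205, 646/205)
3. E_x = 22/9  [2·signedArea(ECF) = 97/9 ∩ BA · ED = -31928/205]
4. E_y = 52/9  [2·signedArea(ECF) = 97/9 ∩ BA · ED = -31928/205]
   → E = (22/9, 52/9)

B = (-1402/205, 646/205)
E = (22/9, 52/9)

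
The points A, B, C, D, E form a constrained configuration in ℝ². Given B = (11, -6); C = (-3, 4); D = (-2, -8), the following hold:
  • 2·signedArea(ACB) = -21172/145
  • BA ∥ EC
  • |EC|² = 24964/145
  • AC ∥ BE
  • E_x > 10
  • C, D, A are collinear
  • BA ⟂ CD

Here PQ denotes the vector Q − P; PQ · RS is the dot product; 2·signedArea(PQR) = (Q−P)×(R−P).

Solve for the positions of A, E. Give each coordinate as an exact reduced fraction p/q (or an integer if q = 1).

1. A_x = -301/145  [C, D, A are collinear ∩ BA ⟂ CD]
2. A_y = -1028/145  [C, D, A are collinear ∩ BA ⟂ CD]
   → A = (-301/145, -1028/145)
3. E_x = 1461/145  [BA ∥ EC ∩ AC ∥ BE]
4. E_y = 738/145  [BA ∥ EC ∩ AC ∥ BE]
   → E = (1461/145, 738/145)

A = (-301/145, -1028/145)
E = (1461/145, 738/145)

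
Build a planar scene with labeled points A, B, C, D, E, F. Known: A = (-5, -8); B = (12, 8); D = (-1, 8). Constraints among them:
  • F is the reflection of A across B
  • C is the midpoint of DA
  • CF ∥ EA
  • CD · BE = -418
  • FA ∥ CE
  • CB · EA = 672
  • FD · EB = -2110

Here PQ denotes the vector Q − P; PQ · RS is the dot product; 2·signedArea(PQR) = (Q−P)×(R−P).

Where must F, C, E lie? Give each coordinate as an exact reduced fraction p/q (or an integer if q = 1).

C = (-3, 0)
E = (-37, -32)
F = (29, 24)

1. F_x = 29  [F is the reflection of A across B]
2. F_y = 24  [F is the reflection of A across B]
   → F = (29, 24)
3. C_x = -3  [C is the midpoint of DA]
4. C_y = 0  [C is the midpoint of DA]
   → C = (-3, 0)
5. E_x = -37  [CF ∥ EA ∩ FA ∥ CE]
6. E_y = -32  [CF ∥ EA ∩ FA ∥ CE]
   → E = (-37, -32)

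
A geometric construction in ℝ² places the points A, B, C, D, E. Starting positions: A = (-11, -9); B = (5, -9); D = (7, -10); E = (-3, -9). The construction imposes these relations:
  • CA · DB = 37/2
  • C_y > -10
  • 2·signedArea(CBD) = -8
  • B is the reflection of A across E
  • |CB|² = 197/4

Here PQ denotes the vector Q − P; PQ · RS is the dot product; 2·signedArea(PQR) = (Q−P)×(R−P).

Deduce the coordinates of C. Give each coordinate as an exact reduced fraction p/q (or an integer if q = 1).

C = (-2, -19/2)

1. C_x = -2  [CA · DB = 37/2 ∩ 2·signedArea(CBD) = -8]
2. C_y = -19/2  [CA · DB = 37/2 ∩ 2·signedArea(CBD) = -8]
   → C = (-2, -19/2)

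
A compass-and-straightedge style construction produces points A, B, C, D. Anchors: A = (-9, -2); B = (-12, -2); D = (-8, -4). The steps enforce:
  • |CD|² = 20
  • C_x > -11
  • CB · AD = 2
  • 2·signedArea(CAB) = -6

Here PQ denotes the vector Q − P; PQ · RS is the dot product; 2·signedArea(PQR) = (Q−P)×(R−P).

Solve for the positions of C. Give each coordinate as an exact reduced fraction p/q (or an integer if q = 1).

1. C_x = -10  [2·signedArea(CAB) = -6 ∩ CB · AD = 2]
2. C_y = 0  [2·signedArea(CAB) = -6 ∩ CB · AD = 2]
   → C = (-10, 0)

C = (-10, 0)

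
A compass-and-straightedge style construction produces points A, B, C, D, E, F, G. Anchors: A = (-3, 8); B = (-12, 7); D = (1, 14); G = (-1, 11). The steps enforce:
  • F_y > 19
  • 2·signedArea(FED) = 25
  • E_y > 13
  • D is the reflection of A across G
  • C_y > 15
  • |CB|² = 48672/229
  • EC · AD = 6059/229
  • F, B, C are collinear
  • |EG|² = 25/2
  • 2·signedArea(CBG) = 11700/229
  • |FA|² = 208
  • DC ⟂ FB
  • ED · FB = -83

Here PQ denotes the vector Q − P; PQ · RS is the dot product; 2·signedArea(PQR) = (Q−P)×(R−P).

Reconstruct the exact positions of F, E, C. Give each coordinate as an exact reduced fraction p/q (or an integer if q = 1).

1. C_x = -96/229  [line -4·x + 11·y + -40325/229 = 0 ∩ |CB|² = 48672/229]
2. C_y = 3631/229  [line -4·x + 11·y + -40325/229 = 0 ∩ |CB|² = 48672/229]
   → C = (-96/229, 3631/229)
3. F_x = 5  [line -2028/229·x + 2652/229·y + -42900/229 = 0 ∩ |FA|² = 208]
4. F_y = 20  [line -2028/229·x + 2652/229·y + -42900/229 = 0 ∩ |FA|² = 208]
   → F = (5, 20)
5. E_x = -7/2  [2·signedArea(FED) = 25 ∩ ED · FB = -83]
6. E_y = 27/2  [2·signedArea(FED) = 25 ∩ ED · FB = -83]
   → E = (-7/2, 27/2)

C = (-96/229, 3631/229)
E = (-7/2, 27/2)
F = (5, 20)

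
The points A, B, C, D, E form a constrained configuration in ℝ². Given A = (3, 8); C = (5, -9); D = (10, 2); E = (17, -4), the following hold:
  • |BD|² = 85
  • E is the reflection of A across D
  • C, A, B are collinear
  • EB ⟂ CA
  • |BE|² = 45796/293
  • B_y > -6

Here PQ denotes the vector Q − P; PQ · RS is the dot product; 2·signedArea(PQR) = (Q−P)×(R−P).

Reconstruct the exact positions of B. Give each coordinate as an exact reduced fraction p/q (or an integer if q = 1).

B = (1343/293, -1600/293)

1. B_x = 1343/293  [C, A, B are collinear ∩ EB ⟂ CA]
2. B_y = -1600/293  [C, A, B are collinear ∩ EB ⟂ CA]
   → B = (1343/293, -1600/293)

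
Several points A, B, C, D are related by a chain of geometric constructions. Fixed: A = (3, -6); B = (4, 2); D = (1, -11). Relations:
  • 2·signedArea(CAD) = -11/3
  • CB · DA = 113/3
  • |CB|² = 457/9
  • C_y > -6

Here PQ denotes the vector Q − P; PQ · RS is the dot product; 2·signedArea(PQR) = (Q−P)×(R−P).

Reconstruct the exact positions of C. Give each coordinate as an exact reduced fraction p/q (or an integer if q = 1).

1. C_x = 8/3  [CB · DA = 113/3 ∩ 2·signedArea(CAD) = -11/3]
2. C_y = -5  [CB · DA = 113/3 ∩ 2·signedArea(CAD) = -11/3]
   → C = (8/3, -5)

C = (8/3, -5)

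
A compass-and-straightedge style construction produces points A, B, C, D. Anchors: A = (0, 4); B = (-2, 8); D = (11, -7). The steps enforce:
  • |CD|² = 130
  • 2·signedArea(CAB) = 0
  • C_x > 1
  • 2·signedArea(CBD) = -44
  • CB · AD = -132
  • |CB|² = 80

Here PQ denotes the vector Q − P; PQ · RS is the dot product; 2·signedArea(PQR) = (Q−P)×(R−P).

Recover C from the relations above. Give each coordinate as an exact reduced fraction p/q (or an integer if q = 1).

1. C_x = 2  [2·signedArea(CAB) = 0 ∩ 2·signedArea(CBD) = -44]
2. C_y = 0  [2·signedArea(CAB) = 0 ∩ 2·signedArea(CBD) = -44]
   → C = (2, 0)

C = (2, 0)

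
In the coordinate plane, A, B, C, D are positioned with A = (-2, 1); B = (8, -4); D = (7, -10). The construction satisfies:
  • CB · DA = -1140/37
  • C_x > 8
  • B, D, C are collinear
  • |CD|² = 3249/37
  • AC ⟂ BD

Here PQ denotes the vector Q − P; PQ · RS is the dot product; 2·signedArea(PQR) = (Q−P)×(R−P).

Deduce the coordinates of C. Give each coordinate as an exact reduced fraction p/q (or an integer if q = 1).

C = (316/37, -28/37)

1. C_x = 316/37  [B, D, C are collinear ∩ AC ⟂ BD]
2. C_y = -28/37  [B, D, C are collinear ∩ AC ⟂ BD]
   → C = (316/37, -28/37)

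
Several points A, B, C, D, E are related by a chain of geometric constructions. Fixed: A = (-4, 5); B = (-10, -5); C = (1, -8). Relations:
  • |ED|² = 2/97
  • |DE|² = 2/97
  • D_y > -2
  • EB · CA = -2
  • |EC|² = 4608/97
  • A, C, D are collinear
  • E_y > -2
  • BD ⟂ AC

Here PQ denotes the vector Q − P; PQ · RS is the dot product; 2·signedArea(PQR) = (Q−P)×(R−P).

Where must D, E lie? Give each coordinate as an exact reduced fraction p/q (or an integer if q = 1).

1. D_x = -138/97  [A, C, D are collinear ∩ BD ⟂ AC]
2. D_y = -165/97  [A, C, D are collinear ∩ BD ⟂ AC]
   → D = (-138/97, -165/97)
3. E_x = -143/97  [line 5·x + -13·y + -13 = 0 ∩ |EC|² = 4608/97]
4. E_y = -152/97  [line 5·x + -13·y + -13 = 0 ∩ |EC|² = 4608/97]
   → E = (-143/97, -152/97)

D = (-138/97, -165/97)
E = (-143/97, -152/97)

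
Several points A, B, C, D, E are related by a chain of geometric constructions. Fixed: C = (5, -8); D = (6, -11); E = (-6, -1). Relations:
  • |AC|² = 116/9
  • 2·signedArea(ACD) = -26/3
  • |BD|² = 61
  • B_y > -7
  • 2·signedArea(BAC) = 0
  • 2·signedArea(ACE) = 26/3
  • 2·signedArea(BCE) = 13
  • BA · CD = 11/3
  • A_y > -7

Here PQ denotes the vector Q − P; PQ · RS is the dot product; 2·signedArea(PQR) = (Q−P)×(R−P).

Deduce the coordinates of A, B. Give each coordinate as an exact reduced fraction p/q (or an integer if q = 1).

1. A_x = 5/3  [2·signedArea(ACE) = 26/3 ∩ 2·signedArea(ACD) = -26/3]
2. A_y = -20/3  [2·signedArea(ACE) = 26/3 ∩ 2·signedArea(ACD) = -26/3]
   → A = (5/3, -20/3)
3. B_x = 0  [2·signedArea(BAC) = 0 ∩ 2·signedArea(BCE) = 13]
4. B_y = -6  [2·signedArea(BAC) = 0 ∩ 2·signedArea(BCE) = 13]
   → B = (0, -6)

A = (5/3, -20/3)
B = (0, -6)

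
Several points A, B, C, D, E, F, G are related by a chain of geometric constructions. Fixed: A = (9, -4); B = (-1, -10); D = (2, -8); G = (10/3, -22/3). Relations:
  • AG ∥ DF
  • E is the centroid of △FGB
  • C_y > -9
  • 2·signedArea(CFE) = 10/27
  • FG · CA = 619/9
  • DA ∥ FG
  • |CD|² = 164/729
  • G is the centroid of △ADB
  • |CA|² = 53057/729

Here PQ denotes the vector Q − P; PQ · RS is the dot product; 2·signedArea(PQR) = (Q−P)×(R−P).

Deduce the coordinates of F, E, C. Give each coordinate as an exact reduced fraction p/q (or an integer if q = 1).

C = (44/27, -224/27)
E = (-4/9, -86/9)
F = (-11/3, -34/3)

1. F_x = -11/3  [DA ∥ FG ∩ AG ∥ DF]
2. F_y = -34/3  [DA ∥ FG ∩ AG ∥ DF]
   → F = (-11/3, -34/3)
3. E_x = -4/9  [E is the centroid of △FGB]
4. E_y = -86/9  [E is the centroid of △FGB]
   → E = (-4/9, -86/9)
5. C_x = 44/27  [2·signedArea(CFE) = 10/27 ∩ FG · CA = 619/9]
6. C_y = -224/27  [2·signedArea(CFE) = 10/27 ∩ FG · CA = 619/9]
   → C = (44/27, -224/27)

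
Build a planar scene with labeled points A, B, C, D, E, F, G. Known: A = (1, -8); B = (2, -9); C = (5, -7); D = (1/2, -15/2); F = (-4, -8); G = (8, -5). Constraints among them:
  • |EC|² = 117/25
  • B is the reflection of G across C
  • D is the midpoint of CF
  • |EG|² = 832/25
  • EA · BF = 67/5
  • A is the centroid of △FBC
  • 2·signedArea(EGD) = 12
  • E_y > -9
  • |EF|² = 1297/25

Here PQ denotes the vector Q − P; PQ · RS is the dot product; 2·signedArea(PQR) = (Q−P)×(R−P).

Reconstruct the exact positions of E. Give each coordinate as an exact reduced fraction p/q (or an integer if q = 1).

1. E_x = 16/5  [2·signedArea(EGD) = 12 ∩ EA · BF = 67/5]
2. E_y = -41/5  [2·signedArea(EGD) = 12 ∩ EA · BF = 67/5]
   → E = (16/5, -41/5)

E = (16/5, -41/5)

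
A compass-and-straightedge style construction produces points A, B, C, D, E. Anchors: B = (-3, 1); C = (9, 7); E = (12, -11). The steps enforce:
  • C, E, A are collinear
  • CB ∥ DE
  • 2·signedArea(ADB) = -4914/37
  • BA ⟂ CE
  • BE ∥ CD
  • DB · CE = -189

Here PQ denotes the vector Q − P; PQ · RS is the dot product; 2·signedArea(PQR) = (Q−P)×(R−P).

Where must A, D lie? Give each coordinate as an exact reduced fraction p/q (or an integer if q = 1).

1. A_x = 357/37  [C, E, A are collinear ∩ BA ⟂ CE]
2. A_y = 115/37  [C, E, A are collinear ∩ BA ⟂ CE]
   → A = (357/37, 115/37)
3. D_x = 24  [CB ∥ DE ∩ BE ∥ CD]
4. D_y = -5  [CB ∥ DE ∩ BE ∥ CD]
   → D = (24, -5)

A = (357/37, 115/37)
D = (24, -5)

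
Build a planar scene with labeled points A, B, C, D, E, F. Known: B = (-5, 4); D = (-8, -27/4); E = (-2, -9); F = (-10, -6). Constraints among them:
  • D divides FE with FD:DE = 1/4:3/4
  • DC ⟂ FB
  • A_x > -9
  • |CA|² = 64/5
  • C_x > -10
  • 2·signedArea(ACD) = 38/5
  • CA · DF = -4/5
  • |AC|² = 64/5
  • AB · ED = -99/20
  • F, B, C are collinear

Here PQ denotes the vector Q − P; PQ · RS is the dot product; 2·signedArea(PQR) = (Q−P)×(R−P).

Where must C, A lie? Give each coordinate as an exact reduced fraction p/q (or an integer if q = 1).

A = (-83/10, -13/5)
C = (-99/10, -29/5)

1. C_x = -99/10  [F, B, C are collinear ∩ DC ⟂ FB]
2. C_y = -29/5  [F, B, C are collinear ∩ DC ⟂ FB]
   → C = (-99/10, -29/5)
3. A_x = -83/10  [AB · ED = -99/20 ∩ 2·signedArea(ACD) = 38/5]
4. A_y = -13/5  [AB · ED = -99/20 ∩ 2·signedArea(ACD) = 38/5]
   → A = (-83/10, -13/5)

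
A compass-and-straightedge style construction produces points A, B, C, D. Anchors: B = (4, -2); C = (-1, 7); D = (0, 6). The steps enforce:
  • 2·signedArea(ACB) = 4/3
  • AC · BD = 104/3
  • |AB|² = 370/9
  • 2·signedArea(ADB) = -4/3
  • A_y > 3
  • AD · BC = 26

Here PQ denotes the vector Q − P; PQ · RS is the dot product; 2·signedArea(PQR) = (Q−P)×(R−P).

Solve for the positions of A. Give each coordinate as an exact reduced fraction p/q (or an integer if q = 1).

A = (1, 11/3)

1. A_x = 1  [2·signedArea(ADB) = -4/3 ∩ AD · BC = 26]
2. A_y = 11/3  [2·signedArea(ADB) = -4/3 ∩ AD · BC = 26]
   → A = (1, 11/3)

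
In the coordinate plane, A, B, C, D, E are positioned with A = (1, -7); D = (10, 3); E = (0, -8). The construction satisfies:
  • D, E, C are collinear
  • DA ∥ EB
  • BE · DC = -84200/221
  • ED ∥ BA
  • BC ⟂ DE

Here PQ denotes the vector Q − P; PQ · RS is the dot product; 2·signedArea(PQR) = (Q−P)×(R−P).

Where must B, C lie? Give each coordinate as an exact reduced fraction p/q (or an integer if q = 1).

B = (-9, -18)
C = (-2000/221, -3968/221)

1. B_x = -9  [ED ∥ BA ∩ DA ∥ EB]
2. B_y = -18  [ED ∥ BA ∩ DA ∥ EB]
   → B = (-9, -18)
3. C_x = -2000/221  [D, E, C are collinear ∩ BC ⟂ DE]
4. C_y = -3968/221  [D, E, C are collinear ∩ BC ⟂ DE]
   → C = (-2000/221, -3968/221)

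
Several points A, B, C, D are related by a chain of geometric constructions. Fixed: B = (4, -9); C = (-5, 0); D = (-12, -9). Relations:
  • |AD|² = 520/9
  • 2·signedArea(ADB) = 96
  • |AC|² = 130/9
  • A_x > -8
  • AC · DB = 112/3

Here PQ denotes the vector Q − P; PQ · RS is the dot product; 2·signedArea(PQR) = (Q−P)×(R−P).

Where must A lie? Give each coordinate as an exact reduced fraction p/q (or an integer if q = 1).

1. A_x = -22/3  [2·signedArea(ADB) = 96 ∩ AC · DB = 112/3]
2. A_y = -3  [2·signedArea(ADB) = 96 ∩ AC · DB = 112/3]
   → A = (-22/3, -3)

A = (-22/3, -3)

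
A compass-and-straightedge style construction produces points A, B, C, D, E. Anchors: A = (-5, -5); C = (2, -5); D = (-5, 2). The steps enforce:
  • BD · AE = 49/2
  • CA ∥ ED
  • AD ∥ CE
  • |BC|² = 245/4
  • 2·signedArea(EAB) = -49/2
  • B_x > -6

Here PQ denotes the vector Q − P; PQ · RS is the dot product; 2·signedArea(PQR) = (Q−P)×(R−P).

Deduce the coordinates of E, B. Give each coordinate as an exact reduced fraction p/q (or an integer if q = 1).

B = (-5, -3/2)
E = (2, 2)

1. E_x = 2  [CA ∥ ED ∩ AD ∥ CE]
2. E_y = 2  [CA ∥ ED ∩ AD ∥ CE]
   → E = (2, 2)
3. B_x = -5  [BD · AE = 49/2 ∩ 2·signedArea(EAB) = -49/2]
4. B_y = -3/2  [BD · AE = 49/2 ∩ 2·signedArea(EAB) = -49/2]
   → B = (-5, -3/2)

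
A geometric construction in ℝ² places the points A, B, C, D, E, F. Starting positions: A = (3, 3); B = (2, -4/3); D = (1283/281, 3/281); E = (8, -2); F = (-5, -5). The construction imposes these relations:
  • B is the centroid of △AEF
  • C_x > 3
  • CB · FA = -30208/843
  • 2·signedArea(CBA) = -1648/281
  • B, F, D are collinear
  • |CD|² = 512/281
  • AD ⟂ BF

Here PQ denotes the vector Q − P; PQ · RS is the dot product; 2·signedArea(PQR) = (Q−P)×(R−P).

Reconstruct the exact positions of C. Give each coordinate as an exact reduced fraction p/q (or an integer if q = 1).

C = (1107/281, 339/281)

1. C_x = 1107/281  [2·signedArea(CBA) = -1648/281 ∩ CB · FA = -30208/843]
2. C_y = 339/281  [2·signedArea(CBA) = -1648/281 ∩ CB · FA = -30208/843]
   → C = (1107/281, 339/281)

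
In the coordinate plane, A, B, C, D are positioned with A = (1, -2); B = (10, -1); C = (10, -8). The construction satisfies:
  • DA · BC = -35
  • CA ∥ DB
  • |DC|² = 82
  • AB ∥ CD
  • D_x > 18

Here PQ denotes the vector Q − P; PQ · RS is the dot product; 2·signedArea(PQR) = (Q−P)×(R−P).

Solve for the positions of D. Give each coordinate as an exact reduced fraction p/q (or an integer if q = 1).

D = (19, -7)

1. D_x = 19  [CA ∥ DB ∩ AB ∥ CD]
2. D_y = -7  [CA ∥ DB ∩ AB ∥ CD]
   → D = (19, -7)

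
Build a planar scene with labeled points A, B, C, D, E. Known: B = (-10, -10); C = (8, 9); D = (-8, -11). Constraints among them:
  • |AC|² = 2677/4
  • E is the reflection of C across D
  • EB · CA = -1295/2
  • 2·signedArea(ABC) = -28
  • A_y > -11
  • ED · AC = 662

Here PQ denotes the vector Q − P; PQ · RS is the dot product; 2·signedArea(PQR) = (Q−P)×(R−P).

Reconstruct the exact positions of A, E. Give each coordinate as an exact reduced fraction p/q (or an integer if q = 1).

1. E_x = -24  [E is the reflection of C across D]
2. E_y = -31  [E is the reflection of C across D]
   → E = (-24, -31)
3. A_x = -9  [2·signedArea(ABC) = -28 ∩ EB · CA = -1295/2]
4. A_y = -21/2  [2·signedArea(ABC) = -28 ∩ EB · CA = -1295/2]
   → A = (-9, -21/2)

A = (-9, -21/2)
E = (-24, -31)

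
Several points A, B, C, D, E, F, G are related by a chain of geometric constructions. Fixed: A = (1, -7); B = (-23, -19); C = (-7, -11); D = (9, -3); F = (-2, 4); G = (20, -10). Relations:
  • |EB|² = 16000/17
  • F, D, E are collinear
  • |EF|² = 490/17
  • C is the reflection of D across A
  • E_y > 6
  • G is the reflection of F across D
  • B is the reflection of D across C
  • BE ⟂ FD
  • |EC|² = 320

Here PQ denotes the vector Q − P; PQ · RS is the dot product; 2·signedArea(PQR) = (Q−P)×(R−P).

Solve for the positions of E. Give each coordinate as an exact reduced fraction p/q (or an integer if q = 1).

1. E_x = -111/17  [F, D, E are collinear ∩ BE ⟂ FD]
2. E_y = 117/17  [F, D, E are collinear ∩ BE ⟂ FD]
   → E = (-111/17, 117/17)

E = (-111/17, 117/17)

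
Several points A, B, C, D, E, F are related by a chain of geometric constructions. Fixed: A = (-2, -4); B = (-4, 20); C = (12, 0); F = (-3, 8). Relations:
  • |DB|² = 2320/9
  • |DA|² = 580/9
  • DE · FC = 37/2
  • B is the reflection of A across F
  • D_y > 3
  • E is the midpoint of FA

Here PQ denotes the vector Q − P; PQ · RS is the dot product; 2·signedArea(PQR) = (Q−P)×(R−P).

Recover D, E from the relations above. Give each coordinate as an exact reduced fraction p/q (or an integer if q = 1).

1. E_x = -5/2  [E is the midpoint of FA]
2. E_y = 2  [E is the midpoint of FA]
   → E = (-5/2, 2)
3. D_x = -8/3  [line -15·x + 8·y + -72 = 0 ∩ |DA|² = 580/9]
4. D_y = 4  [line -15·x + 8·y + -72 = 0 ∩ |DA|² = 580/9]
   → D = (-8/3, 4)

D = (-8/3, 4)
E = (-5/2, 2)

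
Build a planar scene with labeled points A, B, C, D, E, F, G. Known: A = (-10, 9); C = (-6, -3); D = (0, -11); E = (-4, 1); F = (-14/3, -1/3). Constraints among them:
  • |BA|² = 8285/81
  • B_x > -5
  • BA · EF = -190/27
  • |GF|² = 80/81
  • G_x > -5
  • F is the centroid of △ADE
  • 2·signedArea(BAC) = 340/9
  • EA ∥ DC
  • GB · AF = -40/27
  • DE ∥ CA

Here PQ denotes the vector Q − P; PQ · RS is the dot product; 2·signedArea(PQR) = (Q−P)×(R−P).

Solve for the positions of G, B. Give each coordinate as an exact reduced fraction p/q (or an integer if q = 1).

B = (-37/9, 7/9)
G = (-38/9, 5/9)

1. B_x = -37/9  [2·signedArea(BAC) = 340/9 ∩ BA · EF = -190/27]
2. B_y = 7/9  [2·signedArea(BAC) = 340/9 ∩ BA · EF = -190/27]
   → B = (-37/9, 7/9)
3. G_x = -38/9  [line -16/3·x + 28/3·y + -748/27 = 0 ∩ |GF|² = 80/81]
4. G_y = 5/9  [line -16/3·x + 28/3·y + -748/27 = 0 ∩ |GF|² = 80/81]
   → G = (-38/9, 5/9)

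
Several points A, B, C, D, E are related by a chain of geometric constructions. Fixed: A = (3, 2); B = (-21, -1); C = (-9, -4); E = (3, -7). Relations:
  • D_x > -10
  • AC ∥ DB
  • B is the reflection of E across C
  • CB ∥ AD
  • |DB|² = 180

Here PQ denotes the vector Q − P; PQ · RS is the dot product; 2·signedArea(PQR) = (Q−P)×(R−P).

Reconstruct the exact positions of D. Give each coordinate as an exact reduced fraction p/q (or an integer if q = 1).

1. D_x = -9  [AC ∥ DB ∩ CB ∥ AD]
2. D_y = 5  [AC ∥ DB ∩ CB ∥ AD]
   → D = (-9, 5)

D = (-9, 5)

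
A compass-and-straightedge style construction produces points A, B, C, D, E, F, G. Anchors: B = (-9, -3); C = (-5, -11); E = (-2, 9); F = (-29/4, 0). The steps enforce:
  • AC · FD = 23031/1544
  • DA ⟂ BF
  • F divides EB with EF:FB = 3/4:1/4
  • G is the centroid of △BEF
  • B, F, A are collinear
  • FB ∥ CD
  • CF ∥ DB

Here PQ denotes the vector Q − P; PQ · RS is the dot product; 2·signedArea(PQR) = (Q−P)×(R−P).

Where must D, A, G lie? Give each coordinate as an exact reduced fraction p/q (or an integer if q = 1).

1. D_x = -27/4  [CF ∥ DB ∩ FB ∥ CD]
2. D_y = -14  [CF ∥ DB ∩ FB ∥ CD]
   → D = (-27/4, -14)
3. A_x = -10203/772  [B, F, A are collinear ∩ DA ⟂ BF]
4. A_y = -1974/193  [B, F, A are collinear ∩ DA ⟂ BF]
   → A = (-10203/772, -1974/193)
5. G_x = -73/12  [G is the centroid of △BEF]
6. G_y = 2  [G is the centroid of △BEF]
   → G = (-73/12, 2)

A = (-10203/772, -1974/193)
D = (-27/4, -14)
G = (-73/12, 2)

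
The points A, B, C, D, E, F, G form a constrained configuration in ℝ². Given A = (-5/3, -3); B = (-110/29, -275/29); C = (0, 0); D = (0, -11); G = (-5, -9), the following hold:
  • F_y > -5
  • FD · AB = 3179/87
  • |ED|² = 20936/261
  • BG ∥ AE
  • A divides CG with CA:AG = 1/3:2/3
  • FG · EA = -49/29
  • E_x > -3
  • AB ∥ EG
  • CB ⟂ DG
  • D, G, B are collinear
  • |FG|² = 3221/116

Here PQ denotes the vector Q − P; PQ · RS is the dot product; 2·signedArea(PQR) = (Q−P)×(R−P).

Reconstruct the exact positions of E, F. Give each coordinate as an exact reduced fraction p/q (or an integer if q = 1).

1. E_x = -250/87  [AB ∥ EG ∩ BG ∥ AE]
2. E_y = -73/29  [AB ∥ EG ∩ BG ∥ AE]
   → E = (-250/87, -73/29)
3. F_x = -55/29  [FD · AB = 3179/87 ∩ FG · EA = -49/29]
4. F_y = -275/58  [FD · AB = 3179/87 ∩ FG · EA = -49/29]
   → F = (-55/29, -275/58)

E = (-250/87, -73/29)
F = (-55/29, -275/58)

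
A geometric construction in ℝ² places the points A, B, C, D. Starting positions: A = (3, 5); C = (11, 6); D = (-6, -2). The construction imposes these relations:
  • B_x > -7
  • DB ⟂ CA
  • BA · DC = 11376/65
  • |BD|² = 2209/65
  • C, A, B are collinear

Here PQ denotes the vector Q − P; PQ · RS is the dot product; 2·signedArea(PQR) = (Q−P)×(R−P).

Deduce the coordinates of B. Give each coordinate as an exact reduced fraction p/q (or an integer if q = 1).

B = (-437/65, 246/65)

1. B_x = -437/65  [C, A, B are collinear ∩ DB ⟂ CA]
2. B_y = 246/65  [C, A, B are collinear ∩ DB ⟂ CA]
   → B = (-437/65, 246/65)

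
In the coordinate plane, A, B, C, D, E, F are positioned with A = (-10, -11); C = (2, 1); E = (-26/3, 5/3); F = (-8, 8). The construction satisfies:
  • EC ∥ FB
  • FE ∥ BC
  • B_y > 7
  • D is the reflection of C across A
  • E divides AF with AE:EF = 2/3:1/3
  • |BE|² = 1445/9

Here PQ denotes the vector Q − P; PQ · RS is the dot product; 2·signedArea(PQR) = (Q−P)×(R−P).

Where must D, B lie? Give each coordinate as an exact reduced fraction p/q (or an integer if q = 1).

B = (8/3, 22/3)
D = (-22, -23)

1. D_x = -22  [D is the reflection of C across A]
2. D_y = -23  [D is the reflection of C across A]
   → D = (-22, -23)
3. B_x = 8/3  [FE ∥ BC ∩ EC ∥ FB]
4. B_y = 22/3  [FE ∥ BC ∩ EC ∥ FB]
   → B = (8/3, 22/3)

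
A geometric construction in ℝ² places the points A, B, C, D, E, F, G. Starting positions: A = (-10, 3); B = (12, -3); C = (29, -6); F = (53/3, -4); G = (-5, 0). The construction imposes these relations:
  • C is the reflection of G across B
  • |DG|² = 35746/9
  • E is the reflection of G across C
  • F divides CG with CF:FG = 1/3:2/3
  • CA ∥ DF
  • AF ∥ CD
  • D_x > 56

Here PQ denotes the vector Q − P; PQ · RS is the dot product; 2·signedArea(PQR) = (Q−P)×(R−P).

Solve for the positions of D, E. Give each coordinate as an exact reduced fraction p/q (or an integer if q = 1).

D = (170/3, -13)
E = (63, -12)

1. D_x = 170/3  [CA ∥ DF ∩ AF ∥ CD]
2. D_y = -13  [CA ∥ DF ∩ AF ∥ CD]
   → D = (170/3, -13)
3. E_x = 63  [E is the reflection of G across C]
4. E_y = -12  [E is the reflection of G across C]
   → E = (63, -12)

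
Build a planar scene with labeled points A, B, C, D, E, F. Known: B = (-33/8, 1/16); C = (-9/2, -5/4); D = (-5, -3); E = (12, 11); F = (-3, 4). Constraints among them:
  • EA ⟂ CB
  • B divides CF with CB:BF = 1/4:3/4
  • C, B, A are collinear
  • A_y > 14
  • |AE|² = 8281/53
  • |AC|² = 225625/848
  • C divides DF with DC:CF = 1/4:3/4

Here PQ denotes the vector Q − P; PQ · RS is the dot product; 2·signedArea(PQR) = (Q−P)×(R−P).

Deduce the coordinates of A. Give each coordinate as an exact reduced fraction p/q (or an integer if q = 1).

1. A_x = -1/53  [C, B, A are collinear ∩ EA ⟂ CB]
2. A_y = 765/53  [C, B, A are collinear ∩ EA ⟂ CB]
   → A = (-1/53, 765/53)

A = (-1/53, 765/53)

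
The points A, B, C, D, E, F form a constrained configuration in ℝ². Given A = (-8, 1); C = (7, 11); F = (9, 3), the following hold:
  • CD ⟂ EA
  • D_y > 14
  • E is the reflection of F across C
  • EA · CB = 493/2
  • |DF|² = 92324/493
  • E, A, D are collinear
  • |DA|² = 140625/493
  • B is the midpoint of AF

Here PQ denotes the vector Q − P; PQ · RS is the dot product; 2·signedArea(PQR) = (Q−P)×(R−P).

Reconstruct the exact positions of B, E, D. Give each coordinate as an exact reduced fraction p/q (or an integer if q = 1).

1. B_x = 1/2  [B is the midpoint of AF]
2. B_y = 2  [B is the midpoint of AF]
   → B = (1/2, 2)
3. E_x = 5  [E is the reflection of F across C]
4. E_y = 19  [E is the reflection of F across C]
   → E = (5, 19)
5. D_x = 931/493  [E, A, D are collinear ∩ CD ⟂ EA]
6. D_y = 7243/493  [E, A, D are collinear ∩ CD ⟂ EA]
   → D = (931/493, 7243/493)

B = (1/2, 2)
D = (931/493, 7243/493)
E = (5, 19)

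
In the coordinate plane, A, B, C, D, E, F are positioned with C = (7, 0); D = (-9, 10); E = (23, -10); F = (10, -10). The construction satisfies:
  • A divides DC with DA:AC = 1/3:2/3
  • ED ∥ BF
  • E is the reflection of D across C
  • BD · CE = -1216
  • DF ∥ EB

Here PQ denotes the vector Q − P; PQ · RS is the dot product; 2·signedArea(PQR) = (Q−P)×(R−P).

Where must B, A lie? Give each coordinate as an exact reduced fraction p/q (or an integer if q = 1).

A = (-11/3, 20/3)
B = (42, -30)

1. B_x = 42  [ED ∥ BF ∩ DF ∥ EB]
2. B_y = -30  [ED ∥ BF ∩ DF ∥ EB]
   → B = (42, -30)
3. A_x = -11/3  [A divides DC with DA:AC = 1/3:2/3]
4. A_y = 20/3  [A divides DC with DA:AC = 1/3:2/3]
   → A = (-11/3, 20/3)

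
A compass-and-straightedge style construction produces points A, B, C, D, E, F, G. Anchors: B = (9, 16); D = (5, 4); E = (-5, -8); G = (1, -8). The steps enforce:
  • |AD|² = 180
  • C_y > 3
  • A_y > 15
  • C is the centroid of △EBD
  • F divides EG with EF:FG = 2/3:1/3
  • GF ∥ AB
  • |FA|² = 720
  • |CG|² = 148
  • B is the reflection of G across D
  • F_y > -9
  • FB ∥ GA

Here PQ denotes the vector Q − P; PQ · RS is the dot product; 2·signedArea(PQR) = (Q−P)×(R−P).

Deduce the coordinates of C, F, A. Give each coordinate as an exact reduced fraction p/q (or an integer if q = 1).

A = (11, 16)
C = (3, 4)
F = (-1, -8)

1. C_x = 3  [C is the centroid of △EBD]
2. C_y = 4  [C is the centroid of △EBD]
   → C = (3, 4)
3. F_x = -1  [F divides EG with EF:FG = 2/3:1/3]
4. F_y = -8  [F divides EG with EF:FG = 2/3:1/3]
   → F = (-1, -8)
5. A_x = 11  [GF ∥ AB ∩ FB ∥ GA]
6. A_y = 16  [GF ∥ AB ∩ FB ∥ GA]
   → A = (11, 16)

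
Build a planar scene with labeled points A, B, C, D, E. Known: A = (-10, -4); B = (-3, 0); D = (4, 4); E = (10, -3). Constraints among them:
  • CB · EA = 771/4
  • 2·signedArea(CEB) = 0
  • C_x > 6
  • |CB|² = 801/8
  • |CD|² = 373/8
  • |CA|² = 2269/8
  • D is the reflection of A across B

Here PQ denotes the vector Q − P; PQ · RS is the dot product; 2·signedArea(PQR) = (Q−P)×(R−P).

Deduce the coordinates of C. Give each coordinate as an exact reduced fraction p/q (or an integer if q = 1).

1. C_x = 27/4  [2·signedArea(CEB) = 0 ∩ CB · EA = 771/4]
2. C_y = -9/4  [2·signedArea(CEB) = 0 ∩ CB · EA = 771/4]
   → C = (27/4, -9/4)

C = (27/4, -9/4)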